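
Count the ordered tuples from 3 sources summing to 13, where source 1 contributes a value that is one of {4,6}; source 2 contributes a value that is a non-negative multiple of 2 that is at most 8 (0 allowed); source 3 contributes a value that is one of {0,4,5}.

2

The generating function for the choices is (q⁴ + q⁶)·(1 + q² + q⁴ + q⁶ + q⁸)·(1 + q⁴ + q⁵); the count is [q¹³].
(q⁴ + q⁶) has coefficients 0,0,0,0,1,0,1 for degrees 0…6.
(1 + q² + q⁴ + q⁶ + q⁸) has coefficients 1,0,1,0,1,0,1,0,1,0,0,0,0,0 for degrees 0…13.
Finally multiplying by (1 + q⁴ + q⁵), the product of all factors after the first has coefficients 1,0,1,0,2,1,2,1,2,1,1,1,1,1 for degrees 0…13.
[q¹³] = 1·1 + 1·1 = 2.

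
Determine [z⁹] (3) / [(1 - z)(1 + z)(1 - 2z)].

2046

Partial fractions give a closed form: a_n = (-3/2)·1^n + (1/2)·(-1)^n + (4)·2^n.
At n = 9: a_9 = 2046.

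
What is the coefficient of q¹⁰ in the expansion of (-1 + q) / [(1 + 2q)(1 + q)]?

The denominator gives the recurrence a_n = −3a_(n−1) − 2a_(n−2) for n ≥ 3; the numerator fixes a_0 = -1, a_1 = 4, a_2 = -10.
Iterating: -1, 4, -10, 22, -46, 94, -190, 382, -766, 1534, -3070, so a_10 = -3070.

-3070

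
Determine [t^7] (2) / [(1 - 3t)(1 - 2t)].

12610

Partial fractions give a closed form: a_n = (6)·3^n + (-4)·2^n.
At n = 7: a_7 = 12610.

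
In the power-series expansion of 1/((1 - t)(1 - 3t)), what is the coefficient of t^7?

3280

The denominator gives the recurrence a_n = 4a_(n−1) − 3a_(n−2) for n ≥ 2; the numerator fixes a_0 = 1, a_1 = 4.
Iterating: 1, 4, 13, 40, 121, 364, 1093, 3280, so a_7 = 3280.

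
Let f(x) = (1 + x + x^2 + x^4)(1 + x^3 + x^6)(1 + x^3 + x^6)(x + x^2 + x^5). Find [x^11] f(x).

10

(1 + x + x^2 + x^4) has coefficients 1,1,1,0,1 for degrees 0…4.
(1 + x^3 + x^6) has coefficients 1,0,0,1,0,0,1,0,0,0,0,0 for degrees 0…11.
Multiplying by (1 + x^3 + x^6) gives running coefficients 1,0,0,2,0,0,3,0,0,2,0,0 for degrees 0…11.
Finally multiplying by (x + x^2 + x^5), the product of all factors after the first has coefficients 0,1,1,0,2,3,0,3,5,0,2,5 for degrees 0…11.
[x^11] = 1·5 + 1·2 + 1·0 + 1·3 = 10.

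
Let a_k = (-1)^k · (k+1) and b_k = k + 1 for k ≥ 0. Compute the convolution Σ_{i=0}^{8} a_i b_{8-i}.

5

This is [x^8] in the product of the two ordinary generating functions.
Σ = 1·9 − 2·8 + 3·7 − 4·6 + 5·5 − 6·4 + 7·3 − 8·2 + 9·1 = 5.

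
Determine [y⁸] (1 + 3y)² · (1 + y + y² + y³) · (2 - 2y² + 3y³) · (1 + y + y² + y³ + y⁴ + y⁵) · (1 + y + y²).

431

(1 + 3y)² has coefficients 1,6,9 for degrees 0…2.
(1 + y + y² + y³) has coefficients 1,1,1,1,0,0,0,0,0 for degrees 0…8.
Multiplying by (2 - 2y² + 3y³) gives running coefficients 2,2,0,3,1,1,3,0,0 for degrees 0…8.
Multiplying by (1 + y + y² + y³ + y⁴ + y⁵) gives running coefficients 2,4,4,7,8,9,10,8,8 for degrees 0…8.
Finally multiplying by (1 + y + y²), the product of all factors after the first has coefficients 2,6,10,15,19,24,27,27,26 for degrees 0…8.
[y⁸] = 1·26 + 6·27 + 9·27 = 431.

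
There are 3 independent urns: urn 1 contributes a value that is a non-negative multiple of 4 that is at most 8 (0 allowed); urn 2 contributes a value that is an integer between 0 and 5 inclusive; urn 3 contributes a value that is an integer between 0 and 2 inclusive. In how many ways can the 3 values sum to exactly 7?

4

The generating function for the choices is (1 + z^4 + z^8)·(1 + z + z^2 + z^3 + z^4 + z^5)·(1 + z + z^2); the count is [z^7].
(1 + z^4 + z^8) has coefficients 1,0,0,0,1,0,0,0 for degrees 0…7.
(1 + z + z^2 + z^3 + z^4 + z^5) has coefficients 1,1,1,1,1,1,0,0 for degrees 0…7.
Finally multiplying by (1 + z + z^2), the product of all factors after the first has coefficients 1,2,3,3,3,3,2,1 for degrees 0…7.
[z^7] = 1·1 + 1·3 = 4.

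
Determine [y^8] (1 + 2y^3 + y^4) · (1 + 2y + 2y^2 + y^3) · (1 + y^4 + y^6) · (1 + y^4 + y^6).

15

(1 + 2y^3 + y^4) has coefficients 1,0,0,2,1 for degrees 0…4.
(1 + 2y + 2y^2 + y^3) has coefficients 1,2,2,1,0,0,0,0,0 for degrees 0…8.
Multiplying by (1 + y^4 + y^6) gives running coefficients 1,2,2,1,1,2,3,3,2 for degrees 0…8.
Finally multiplying by (1 + y^4 + y^6), the product of all factors after the first has coefficients 1,2,2,1,2,4,6,6,5 for degrees 0…8.
[y^8] = 1·5 + 2·4 + 1·2 = 15.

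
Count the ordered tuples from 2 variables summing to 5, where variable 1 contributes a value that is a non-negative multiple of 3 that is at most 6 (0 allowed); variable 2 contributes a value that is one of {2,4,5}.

2

The generating function for the choices is (1 + y^3 + y^6)·(y^2 + y^4 + y^5); the count is [y^5].
(1 + y^3 + y^6) has coefficients 1,0,0,1,0,0 for degrees 0…5.
(y^2 + y^4 + y^5) has coefficients 0,0,1,0,1,1 for degrees 0…5.
[y^5] = 1·1 + 1·1 = 2.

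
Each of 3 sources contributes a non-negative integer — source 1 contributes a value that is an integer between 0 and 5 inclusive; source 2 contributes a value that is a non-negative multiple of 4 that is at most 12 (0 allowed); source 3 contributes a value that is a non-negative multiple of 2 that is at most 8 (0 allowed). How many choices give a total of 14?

7

The generating function for the choices is (1 + t + t^2 + t^3 + t^4 + t^5)·(1 + t^4 + t^8 + t^12)·(1 + t^2 + t^4 + t^6 + t^8); the count is [t^14].
(1 + t + t^2 + t^3 + t^4 + t^5) has coefficients 1,1,1,1,1,1 for degrees 0…5.
(1 + t^4 + t^8 + t^12) has coefficients 1,0,0,0,1,0,0,0,1,0,0,0,1,0,0 for degrees 0…14.
Finally multiplying by (1 + t^2 + t^4 + t^6 + t^8), the product of all factors after the first has coefficients 1,0,1,0,2,0,2,0,3,0,2,0,3,0,2 for degrees 0…14.
[t^14] = 1·2 + 1·0 + 1·3 + 1·0 + 1·2 + 1·0 = 7.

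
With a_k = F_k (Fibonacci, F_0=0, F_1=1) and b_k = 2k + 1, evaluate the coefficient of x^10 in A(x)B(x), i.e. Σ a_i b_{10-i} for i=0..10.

The convolution is the x^10 coefficient of A(x)B(x).
Σ = 0·21 + 1·19 + 1·17 + 2·15 + 3·13 + 5·11 + 8·9 + 13·7 + 21·5 + 34·3 + 55·1 = 585.

585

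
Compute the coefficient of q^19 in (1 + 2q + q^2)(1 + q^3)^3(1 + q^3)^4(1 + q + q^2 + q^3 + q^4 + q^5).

(1 + 2q + q^2) has coefficients 1,2,1 for degrees 0…2.
(1 + q^3)^3 has coefficients 1,0,0,3,0,0,3,0,0,1,0,0,0,0,0,0,0,0,0,0 for degrees 0…19.
Multiplying by (1 + q^3)^4 gives running coefficients 1,0,0,7,0,0,21,0,0,35,0,0,35,0,0,21,0,0,7,0 for degrees 0…19.
Finally multiplying by (1 + q + q^2 + q^3 + q^4 + q^5), the product of all factors after the first has coefficients 1,1,1,8,8,8,28,28,28,56,56,56,70,70,70,56,56,56,28,28 for degrees 0…19.
[q^19] = 1·28 + 2·28 + 1·56 = 140.

140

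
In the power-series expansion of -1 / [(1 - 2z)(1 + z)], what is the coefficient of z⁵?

-21

The denominator gives the recurrence a_n = a_(n−1) + 2a_(n−2) for n ≥ 2; the numerator fixes a_0 = -1, a_1 = -1.
Iterating: -1, -1, -3, -5, -11, -21, so a_5 = -21.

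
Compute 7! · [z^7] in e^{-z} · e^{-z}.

-128

The EGF product rule gives c_7 = Σ_{k_1+k_2=7} C(7; k_1,k_2) · ∏ g_i(k_i), where e^{-z} gives (-1)^k; e^{-z} gives (-1)^k.
g_1(k) for k = 0…7: 1, -1, 1, -1, 1, -1, 1, -1.
g_2(k) for k = 0…7: 1, -1, 1, -1, 1, -1, 1, -1.
c_7 = Σ_k C(7,k)·g_1(k)·g_2(7−k) = 1·1·(-1) + 7·(-1)·1 + 21·1·(-1) + 35·(-1)·1 + 35·1·(-1) + 21·(-1)·1 + 7·1·(-1) + 1·(-1)·1 = −1 − 7 − 21 − 35 − 35 − 21 − 7 − 1 = -128.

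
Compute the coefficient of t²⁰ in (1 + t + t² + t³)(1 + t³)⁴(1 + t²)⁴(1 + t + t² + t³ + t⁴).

(1 + t + t² + t³) has coefficients 1,1,1,1 for degrees 0…3.
(1 + t³)⁴ has coefficients 1,0,0,4,0,0,6,0,0,4,0,0,1,0,0,0,0,0,0,0,0 for degrees 0…20.
Multiplying by (1 + t²)⁴ gives running coefficients 1,0,4,4,6,16,10,24,25,20,36,20,25,24,10,16,6,4,4,0,1 for degrees 0…20.
Finally multiplying by (1 + t + t² + t³ + t⁴), the product of all factors after the first has coefficients 1,1,5,9,15,30,40,60,81,95,115,125,126,125,115,95,81,60,40,30,15 for degrees 0…20.
[t²⁰] = 1·15 + 1·30 + 1·40 + 1·60 = 145.

145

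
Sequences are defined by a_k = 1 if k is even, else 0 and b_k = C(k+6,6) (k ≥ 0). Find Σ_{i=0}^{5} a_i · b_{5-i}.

553

This is [x^5] in the product of the two ordinary generating functions.
Σ = 1·462 + 0·210 + 1·84 + 0·28 + 1·7 + 0·1 = 553.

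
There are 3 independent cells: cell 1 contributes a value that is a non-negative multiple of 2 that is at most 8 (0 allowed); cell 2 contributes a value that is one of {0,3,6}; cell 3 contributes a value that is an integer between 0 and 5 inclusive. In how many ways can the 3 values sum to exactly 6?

6

The generating function for the choices is (1 + y² + y⁴ + y⁶ + y⁸)·(1 + y³ + y⁶)·(1 + y + y² + y³ + y⁴ + y⁵); the count is [y⁶].
(1 + y² + y⁴ + y⁶ + y⁸) has coefficients 1,0,1,0,1,0,1 for degrees 0…6.
(1 + y³ + y⁶) has coefficients 1,0,0,1,0,0,1 for degrees 0…6.
Finally multiplying by (1 + y + y² + y³ + y⁴ + y⁵), the product of all factors after the first has coefficients 1,1,1,2,2,2,2 for degrees 0…6.
[y⁶] = 1·2 + 1·2 + 1·1 + 1·1 = 6.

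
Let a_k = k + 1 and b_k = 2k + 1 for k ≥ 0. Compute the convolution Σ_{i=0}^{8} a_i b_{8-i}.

The convolution is the x^8 coefficient of A(x)B(x).
Σ = 1·17 + 2·15 + 3·13 + 4·11 + 5·9 + 6·7 + 7·5 + 8·3 + 9·1 = 285.

285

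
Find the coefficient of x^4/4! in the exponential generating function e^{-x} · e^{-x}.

16

The EGF product rule gives c_4 = Σ_{k_1+k_2=4} C(4; k_1,k_2) · ∏ g_i(k_i), where e^{-x} gives (-1)^k; e^{-x} gives (-1)^k.
g_1(k) for k = 0…4: 1, -1, 1, -1, 1.
g_2(k) for k = 0…4: 1, -1, 1, -1, 1.
c_4 = Σ_k C(4,k)·g_1(k)·g_2(4−k) = 1·1·1 + 4·(-1)·(-1) + 6·1·1 + 4·(-1)·(-1) + 1·1·1 = 1 + 4 + 6 + 4 + 1 = 16.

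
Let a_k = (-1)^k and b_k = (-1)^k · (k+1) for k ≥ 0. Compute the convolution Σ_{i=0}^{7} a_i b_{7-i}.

This is [x^7] in the product of the two ordinary generating functions.
Σ = 1·(-8) − 1·7 + 1·(-6) − 1·5 + 1·(-4) − 1·3 + 1·(-2) − 1·1 = -36.

-36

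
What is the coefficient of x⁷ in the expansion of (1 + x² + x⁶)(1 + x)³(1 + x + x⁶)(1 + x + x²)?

(1 + x² + x⁶) has coefficients 1,0,1,0,0,0,1 for degrees 0…6.
(1 + x)³ has coefficients 1,3,3,1,0,0,0,0 for degrees 0…7.
Multiplying by (1 + x + x⁶) gives running coefficients 1,4,6,4,1,0,1,3 for degrees 0…7.
Finally multiplying by (1 + x + x²), the product of all factors after the first has coefficients 1,5,11,14,11,5,2,4 for degrees 0…7.
[x⁷] = 1·4 + 1·5 + 1·5 = 14.

14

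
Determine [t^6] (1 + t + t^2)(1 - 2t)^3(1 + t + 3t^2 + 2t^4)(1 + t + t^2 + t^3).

(1 + t + t^2) has coefficients 1,1,1 for degrees 0…2.
(1 - 2t)^3 has coefficients 1,-6,12,-8,0,0,0 for degrees 0…6.
Multiplying by (1 + t + 3t^2 + 2t^4) gives running coefficients 1,-5,9,-14,30,-36,24 for degrees 0…6.
Finally multiplying by (1 + t + t^2 + t^3), the product of all factors after the first has coefficients 1,-4,5,-9,20,-11,4 for degrees 0…6.
[t^6] = 1·4 + 1·(-11) + 1·20 = 13.

13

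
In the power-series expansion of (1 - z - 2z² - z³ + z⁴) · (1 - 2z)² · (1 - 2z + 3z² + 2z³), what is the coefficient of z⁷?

-38

(1 - z - 2z² - z³ + z⁴) has coefficients 1,-1,-2,-1,1 for degrees 0…4.
(1 - 2z)² has coefficients 1,-4,4,0,0,0,0,0 for degrees 0…7.
Finally multiplying by (1 - 2z + 3z² + 2z³), the product of all factors after the first has coefficients 1,-6,15,-18,4,8,0,0 for degrees 0…7.
[z⁷] = 1·0 − 1·0 − 2·8 − 1·4 + 1·(-18) = -38.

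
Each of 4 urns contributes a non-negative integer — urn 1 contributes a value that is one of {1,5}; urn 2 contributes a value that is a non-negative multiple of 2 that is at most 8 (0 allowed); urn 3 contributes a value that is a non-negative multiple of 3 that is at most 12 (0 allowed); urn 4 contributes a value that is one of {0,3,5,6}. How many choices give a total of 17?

The generating function for the choices is (z + z^5)·(1 + z^2 + z^4 + z^6 + z^8)·(1 + z^3 + z^6 + z^9 + z^12)·(1 + z^3 + z^5 + z^6); the count is [z^17].
(z + z^5) has coefficients 0,1,0,0,0,1 for degrees 0…5.
(1 + z^2 + z^4 + z^6 + z^8) has coefficients 1,0,1,0,1,0,1,0,1,0,0,0,0,0,0,0,0,0 for degrees 0…17.
Multiplying by (1 + z^3 + z^6 + z^9 + z^12) gives running coefficients 1,0,1,1,1,1,2,1,2,2,1,2,2,1,2,1,1,1 for degrees 0…17.
Finally multiplying by (1 + z^3 + z^5 + z^6), the product of all factors after the first has coefficients 1,0,1,2,1,3,4,3,5,6,4,7,7,5,8,6,5,7 for degrees 0…17.
[z^17] = 1·5 + 1·7 = 12.

12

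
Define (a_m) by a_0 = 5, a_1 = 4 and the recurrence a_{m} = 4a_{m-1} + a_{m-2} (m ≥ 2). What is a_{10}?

2155125

The ordinary generating function has denominator 1 - 4x - x^2.
Iterating the recurrence: a_0,…,a_{10} = 5, 4, 21, 88, 373, 1580, 6693, 28352, 120101, 508756, 2155125.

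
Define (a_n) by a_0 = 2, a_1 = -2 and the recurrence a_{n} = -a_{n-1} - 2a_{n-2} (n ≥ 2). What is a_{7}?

6

The ordinary generating function has denominator 1 + y + 2y^2.
Iterating the recurrence: a_0,…,a_{7} = 2, -2, -2, 6, -2, -10, 14, 6.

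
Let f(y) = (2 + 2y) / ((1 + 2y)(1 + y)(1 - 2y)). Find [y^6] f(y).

128

Partial fractions give a closed form: a_n = (1)·(-2)^n + (1)·2^n.
At n = 6: a_6 = 128.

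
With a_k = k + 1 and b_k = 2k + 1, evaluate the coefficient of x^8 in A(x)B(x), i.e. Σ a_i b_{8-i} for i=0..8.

This is [x^8] in the product of the two ordinary generating functions.
Σ = 1·17 + 2·15 + 3·13 + 4·11 + 5·9 + 6·7 + 7·5 + 8·3 + 9·1 = 285.

285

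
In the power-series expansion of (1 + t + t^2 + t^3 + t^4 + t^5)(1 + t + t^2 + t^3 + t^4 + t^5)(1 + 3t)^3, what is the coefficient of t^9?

272

(1 + t + t^2 + t^3 + t^4 + t^5) has coefficients 1,1,1,1,1,1 for degrees 0…5.
(1 + t + t^2 + t^3 + t^4 + t^5) has coefficients 1,1,1,1,1,1,0,0,0,0 for degrees 0…9.
Finally multiplying by (1 + 3t)^3, the product of all factors after the first has coefficients 1,10,37,64,64,64,63,54,27,0 for degrees 0…9.
[t^9] = 1·0 + 1·27 + 1·54 + 1·63 + 1·64 + 1·64 = 272.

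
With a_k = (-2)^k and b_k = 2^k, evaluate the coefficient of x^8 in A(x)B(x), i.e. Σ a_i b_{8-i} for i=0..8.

The convolution is the x^8 coefficient of A(x)B(x).
Σ = 1·256 − 2·128 + 4·64 − 8·32 + 16·16 − 32·8 + 64·4 − 128·2 + 256·1 = 256.

256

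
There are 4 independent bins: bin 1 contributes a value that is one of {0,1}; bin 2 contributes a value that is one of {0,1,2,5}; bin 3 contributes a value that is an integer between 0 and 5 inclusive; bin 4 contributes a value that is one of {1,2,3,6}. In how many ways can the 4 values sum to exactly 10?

16

The generating function for the choices is (1 + y)·(1 + y + y^2 + y^5)·(1 + y + y^2 + y^3 + y^4 + y^5)·(y + y^2 + y^3 + y^6); the count is [y^10].
(1 + y) has coefficients 1,1 for degrees 0…1.
(1 + y + y^2 + y^5) has coefficients 1,1,1,0,0,1,0,0,0,0,0 for degrees 0…10.
Multiplying by (1 + y + y^2 + y^3 + y^4 + y^5) gives running coefficients 1,2,3,3,3,4,3,2,1,1,1 for degrees 0…10.
Finally multiplying by (y + y^2 + y^3 + y^6), the product of all factors after the first has coefficients 0,1,3,6,8,9,11,12,12,9,7 for degrees 0…10.
[y^10] = 1·7 + 1·9 = 16.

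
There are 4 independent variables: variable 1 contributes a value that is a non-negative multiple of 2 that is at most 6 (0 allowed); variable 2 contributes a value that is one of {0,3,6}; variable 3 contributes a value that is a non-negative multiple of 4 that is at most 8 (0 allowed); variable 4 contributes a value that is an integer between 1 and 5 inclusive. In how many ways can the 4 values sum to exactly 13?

The generating function for the choices is (1 + t² + t⁴ + t⁶)·(1 + t³ + t⁶)·(1 + t⁴ + t⁸)·(t + t² + t³ + t⁴ + t⁵); the count is [t¹³].
(1 + t² + t⁴ + t⁶) has coefficients 1,0,1,0,1,0,1 for degrees 0…6.
(1 + t³ + t⁶) has coefficients 1,0,0,1,0,0,1,0,0,0,0,0,0,0 for degrees 0…13.
Multiplying by (1 + t⁴ + t⁸) gives running coefficients 1,0,0,1,1,0,1,1,1,0,1,1,0,0 for degrees 0…13.
Finally multiplying by (t + t² + t³ + t⁴ + t⁵), the product of all factors after the first has coefficients 0,1,1,1,2,3,2,3,4,4,3,4,4,3 for degrees 0…13.
[t¹³] = 1·3 + 1·4 + 1·4 + 1·3 = 14.

14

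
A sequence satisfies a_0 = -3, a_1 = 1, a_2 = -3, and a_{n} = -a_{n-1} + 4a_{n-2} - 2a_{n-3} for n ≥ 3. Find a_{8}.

The ordinary generating function has denominator 1 + z - 4z^2 + 2z^3.
Iterating the recurrence: a_0,…,a_{8} = -3, 1, -3, 13, -27, 85, -219, 613, -1659.

-1659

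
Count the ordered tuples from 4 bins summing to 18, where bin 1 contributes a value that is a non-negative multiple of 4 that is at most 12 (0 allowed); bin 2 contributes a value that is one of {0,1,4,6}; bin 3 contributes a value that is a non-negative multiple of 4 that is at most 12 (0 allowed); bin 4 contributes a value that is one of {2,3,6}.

14

The generating function for the choices is (1 + x^4 + x^8 + x^12)·(1 + x + x^4 + x^6)·(1 + x^4 + x^8 + x^12)·(x^2 + x^3 + x^6); the count is [x^18].
(1 + x^4 + x^8 + x^12) has coefficients 1,0,0,0,1,0,0,0,1,0,0,0,1 for degrees 0…12.
(1 + x + x^4 + x^6) has coefficients 1,1,0,0,1,0,1,0,0,0,0,0,0,0,0,0,0,0,0 for degrees 0…18.
Multiplying by (1 + x^4 + x^8 + x^12) gives running coefficients 1,1,0,0,2,1,1,0,2,1,1,0,2,1,1,0,1,0,1 for degrees 0…18.
Finally multiplying by (x^2 + x^3 + x^6), the product of all factors after the first has coefficients 0,0,1,2,1,0,3,4,2,1,4,4,3,1,4,4,3,1,3 for degrees 0…18.
[x^18] = 1·3 + 1·4 + 1·4 + 1·3 = 14.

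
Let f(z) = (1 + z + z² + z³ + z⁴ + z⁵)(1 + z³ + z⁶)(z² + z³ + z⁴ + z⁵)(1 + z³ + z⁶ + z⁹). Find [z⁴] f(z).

3

(1 + z + z² + z³ + z⁴ + z⁵) has coefficients 1,1,1,1,1 for degrees 0…4.
(1 + z³ + z⁶) has coefficients 1,0,0,1,0 for degrees 0…4.
Multiplying by (z² + z³ + z⁴ + z⁵) gives running coefficients 0,0,1,1,1 for degrees 0…4.
Finally multiplying by (1 + z³ + z⁶ + z⁹), the product of all factors after the first has coefficients 0,0,1,1,1 for degrees 0…4.
[z⁴] = 1·1 + 1·1 + 1·1 + 1·0 + 1·0 = 3.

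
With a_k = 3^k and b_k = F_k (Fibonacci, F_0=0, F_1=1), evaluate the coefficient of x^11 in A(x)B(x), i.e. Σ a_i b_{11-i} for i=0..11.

The convolution is the x^11 coefficient of A(x)B(x).
Σ = 1·89 + 3·55 + 9·34 + 27·21 + 81·13 + 243·8 + 729·5 + 2187·3 + 6561·2 + 19683·1 + 59049·1 + 177147·0 = 106184.

106184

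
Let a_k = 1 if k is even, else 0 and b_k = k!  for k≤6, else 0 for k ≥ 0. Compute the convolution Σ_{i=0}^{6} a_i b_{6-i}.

The convolution is the t^6 coefficient of A(t)B(t).
Σ = 1·720 + 0·120 + 1·24 + 0·6 + 1·2 + 0·1 + 1·1 = 747.

747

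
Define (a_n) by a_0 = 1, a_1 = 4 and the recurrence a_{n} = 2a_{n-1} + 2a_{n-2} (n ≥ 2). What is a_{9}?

The ordinary generating function has denominator 1 - 2y - 2y^2.
Iterating the recurrence: a_0,…,a_{9} = 1, 4, 10, 28, 76, 208, 568, 1552, 4240, 11584.

11584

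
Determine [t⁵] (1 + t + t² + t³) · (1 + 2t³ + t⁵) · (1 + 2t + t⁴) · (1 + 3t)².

(1 + t + t² + t³) has coefficients 1,1,1,1 for degrees 0…3.
(1 + 2t³ + t⁵) has coefficients 1,0,0,2,0,1 for degrees 0…5.
Multiplying by (1 + 2t + t⁴) gives running coefficients 1,2,0,2,5,1 for degrees 0…5.
Finally multiplying by (1 + 3t)², the product of all factors after the first has coefficients 1,8,21,20,17,49 for degrees 0…5.
[t⁵] = 1·49 + 1·17 + 1·20 + 1·21 = 107.

107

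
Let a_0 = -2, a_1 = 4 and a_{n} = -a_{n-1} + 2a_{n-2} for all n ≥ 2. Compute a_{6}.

-128

The ordinary generating function has denominator 1 + t - 2t^2.
Iterating the recurrence: a_0,…,a_{6} = -2, 4, -8, 16, -32, 64, -128.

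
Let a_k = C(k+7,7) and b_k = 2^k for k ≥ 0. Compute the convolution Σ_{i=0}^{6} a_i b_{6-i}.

The convolution is the x^6 coefficient of A(x)B(x).
Σ = 1·64 + 8·32 + 36·16 + 120·8 + 330·4 + 792·2 + 1716·1 = 6476.

6476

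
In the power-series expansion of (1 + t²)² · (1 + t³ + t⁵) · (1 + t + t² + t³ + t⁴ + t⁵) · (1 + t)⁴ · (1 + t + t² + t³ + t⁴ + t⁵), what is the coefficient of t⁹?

570

(1 + t²)² has coefficients 1,0,2,0,1 for degrees 0…4.
(1 + t³ + t⁵) has coefficients 1,0,0,1,0,1,0,0,0,0 for degrees 0…9.
Multiplying by (1 + t + t² + t³ + t⁴ + t⁵) gives running coefficients 1,1,1,2,2,3,2,2,2,1 for degrees 0…9.
Multiplying by (1 + t)⁴ gives running coefficients 1,5,11,16,21,28,35,38,36,32 for degrees 0…9.
Finally multiplying by (1 + t + t² + t³ + t⁴ + t⁵), the product of all factors after the first has coefficients 1,6,17,33,54,82,116,149,174,190 for degrees 0…9.
[t⁹] = 1·190 + 2·149 + 1·82 = 570.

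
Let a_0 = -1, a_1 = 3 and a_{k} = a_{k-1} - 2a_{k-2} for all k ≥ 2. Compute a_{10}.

The ordinary generating function has denominator 1 - t + 2t^2.
Iterating the recurrence: a_0,…,a_{10} = -1, 3, 5, -1, -11, -9, 13, 31, 5, -57, -67.

-67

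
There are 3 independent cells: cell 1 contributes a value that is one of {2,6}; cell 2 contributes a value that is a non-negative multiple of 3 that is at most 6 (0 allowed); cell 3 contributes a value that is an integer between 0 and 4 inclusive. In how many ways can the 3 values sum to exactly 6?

3

The generating function for the choices is (z² + z⁶)·(1 + z³ + z⁶)·(1 + z + z² + z³ + z⁴); the count is [z⁶].
(z² + z⁶) has coefficients 0,0,1,0,0,0,1 for degrees 0…6.
(1 + z³ + z⁶) has coefficients 1,0,0,1,0,0,1 for degrees 0…6.
Finally multiplying by (1 + z + z² + z³ + z⁴), the product of all factors after the first has coefficients 1,1,1,2,2,1,2 for degrees 0…6.
[z⁶] = 1·2 + 1·1 = 3.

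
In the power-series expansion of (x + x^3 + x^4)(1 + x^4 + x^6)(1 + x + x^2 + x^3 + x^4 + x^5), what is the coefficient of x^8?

6

(x + x^3 + x^4) has coefficients 0,1,0,1,1 for degrees 0…4.
(1 + x^4 + x^6) has coefficients 1,0,0,0,1,0,1,0,0 for degrees 0…8.
Finally multiplying by (1 + x + x^2 + x^3 + x^4 + x^5), the product of all factors after the first has coefficients 1,1,1,1,2,2,2,2,2 for degrees 0…8.
[x^8] = 1·2 + 1·2 + 1·2 = 6.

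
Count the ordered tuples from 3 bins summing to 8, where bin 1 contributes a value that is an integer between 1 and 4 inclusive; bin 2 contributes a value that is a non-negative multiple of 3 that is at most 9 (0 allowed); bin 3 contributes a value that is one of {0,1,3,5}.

The generating function for the choices is (q + q^2 + q^3 + q^4)·(1 + q^3 + q^6 + q^9)·(1 + q + q^3 + q^5); the count is [q^8].
(q + q^2 + q^3 + q^4) has coefficients 0,1,1,1,1 for degrees 0…4.
(1 + q^3 + q^6 + q^9) has coefficients 1,0,0,1,0,0,1,0,0 for degrees 0…8.
Finally multiplying by (1 + q + q^3 + q^5), the product of all factors after the first has coefficients 1,1,0,2,1,1,2,1,1 for degrees 0…8.
[q^8] = 1·1 + 1·2 + 1·1 + 1·1 = 5.

5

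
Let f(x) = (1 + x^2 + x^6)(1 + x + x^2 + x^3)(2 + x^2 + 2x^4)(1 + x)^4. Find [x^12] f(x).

57

(1 + x^2 + x^6) has coefficients 1,0,1,0,0,0,1 for degrees 0…6.
(1 + x + x^2 + x^3) has coefficients 1,1,1,1,0,0,0,0,0,0,0,0,0 for degrees 0…12.
Multiplying by (2 + x^2 + 2x^4) gives running coefficients 2,2,3,3,3,3,2,2,0,0,0,0,0 for degrees 0…12.
Finally multiplying by (1 + x)^4, the product of all factors after the first has coefficients 2,10,23,35,43,47,47,43,35,23,10,2,0 for degrees 0…12.
[x^12] = 1·0 + 1·10 + 1·47 = 57.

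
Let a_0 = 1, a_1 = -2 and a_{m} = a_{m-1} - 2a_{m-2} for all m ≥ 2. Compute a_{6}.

The ordinary generating function has denominator 1 - z + 2z^2.
Iterating the recurrence: a_0,…,a_{6} = 1, -2, -4, 0, 8, 8, -8.

-8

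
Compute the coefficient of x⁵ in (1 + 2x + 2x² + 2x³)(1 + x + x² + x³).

(1 + 2x + 2x² + 2x³) has coefficients 1,2,2,2 for degrees 0…3.
(1 + x + x² + x³) has coefficients 1,1,1,1,0,0 for degrees 0…5.
[x⁵] = 1·0 + 2·0 + 2·1 + 2·1 = 4.

4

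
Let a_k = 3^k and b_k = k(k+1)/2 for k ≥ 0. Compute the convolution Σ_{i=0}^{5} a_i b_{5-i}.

Write out a_i and b_{5-i} for i = 0,…,5 and sum the products.
Σ = 1·15 + 3·10 + 9·6 + 27·3 + 81·1 + 243·0 = 261.

261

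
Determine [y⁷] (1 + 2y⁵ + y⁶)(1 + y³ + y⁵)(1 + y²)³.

(1 + 2y⁵ + y⁶) has coefficients 1,0,0,0,0,2,1 for degrees 0…6.
(1 + y³ + y⁵) has coefficients 1,0,0,1,0,1,0,0 for degrees 0…7.
Finally multiplying by (1 + y²)³, the product of all factors after the first has coefficients 1,0,3,1,3,4,1,6 for degrees 0…7.
[y⁷] = 1·6 + 2·3 + 1·0 = 12.

12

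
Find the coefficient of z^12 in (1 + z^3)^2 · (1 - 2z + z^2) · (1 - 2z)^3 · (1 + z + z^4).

(1 + z^3)^2 has coefficients 1,0,0,2,0,0,1 for degrees 0…6.
(1 - 2z + z^2) has coefficients 1,-2,1,0,0,0,0,0,0,0,0,0,0 for degrees 0…12.
Multiplying by (1 - 2z)^3 gives running coefficients 1,-8,25,-38,28,-8,0,0,0,0,0,0,0 for degrees 0…12.
Finally multiplying by (1 + z + z^4), the product of all factors after the first has coefficients 1,-7,17,-13,-9,12,17,-38,28,-8,0,0,0 for degrees 0…12.
[z^12] = 1·0 + 2·(-8) + 1·17 = 1.

1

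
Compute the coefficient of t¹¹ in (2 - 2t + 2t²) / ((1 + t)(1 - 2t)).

2046

The denominator gives the recurrence a_n = a_(n−1) + 2a_(n−2) for n ≥ 3; the numerator fixes a_0 = 2, a_1 = 0, a_2 = 6.
Iterating: 2, 0, 6, 6, 18, 30, 66, 126, 258, 510, 1026, 2046, so a_11 = 2046.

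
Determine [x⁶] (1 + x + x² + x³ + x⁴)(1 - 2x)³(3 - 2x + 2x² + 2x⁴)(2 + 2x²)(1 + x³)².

-84

(1 + x + x² + x³ + x⁴) has coefficients 1,1,1,1,1 for degrees 0…4.
(1 - 2x)³ has coefficients 1,-6,12,-8,0,0,0 for degrees 0…6.
Multiplying by (3 - 2x + 2x² + 2x⁴) gives running coefficients 3,-20,50,-60,42,-28,24 for degrees 0…6.
Multiplying by (2 + 2x²) gives running coefficients 6,-40,106,-160,184,-176,132 for degrees 0…6.
Finally multiplying by (1 + x³)², the product of all factors after the first has coefficients 6,-40,106,-148,104,36,-182 for degrees 0…6.
[x⁶] = 1·(-182) + 1·36 + 1·104 + 1·(-148) + 1·106 = -84.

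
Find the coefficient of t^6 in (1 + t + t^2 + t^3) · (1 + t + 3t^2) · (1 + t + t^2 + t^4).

(1 + t + t^2 + t^3) has coefficients 1,1,1,1 for degrees 0…3.
(1 + t + 3t^2) has coefficients 1,1,3,0,0,0,0 for degrees 0…6.
Finally multiplying by (1 + t + t^2 + t^4), the product of all factors after the first has coefficients 1,2,5,4,4,1,3 for degrees 0…6.
[t^6] = 1·3 + 1·1 + 1·4 + 1·4 = 12.

12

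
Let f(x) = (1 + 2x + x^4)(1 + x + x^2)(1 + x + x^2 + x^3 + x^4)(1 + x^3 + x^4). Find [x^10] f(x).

(1 + 2x + x^4) has coefficients 1,2,0,0,1 for degrees 0…4.
(1 + x + x^2) has coefficients 1,1,1,0,0,0,0,0,0,0,0 for degrees 0…10.
Multiplying by (1 + x + x^2 + x^3 + x^4) gives running coefficients 1,2,3,3,3,2,1,0,0,0,0 for degrees 0…10.
Finally multiplying by (1 + x^3 + x^4), the product of all factors after the first has coefficients 1,2,3,4,6,7,7,6,5,3,1 for degrees 0…10.
[x^10] = 1·1 + 2·3 + 1·7 = 14.

14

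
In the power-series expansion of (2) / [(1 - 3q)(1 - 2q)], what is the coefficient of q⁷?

Partial fractions give a closed form: a_n = (6)·3^n + (-4)·2^n.
At n = 7: a_7 = 12610.

12610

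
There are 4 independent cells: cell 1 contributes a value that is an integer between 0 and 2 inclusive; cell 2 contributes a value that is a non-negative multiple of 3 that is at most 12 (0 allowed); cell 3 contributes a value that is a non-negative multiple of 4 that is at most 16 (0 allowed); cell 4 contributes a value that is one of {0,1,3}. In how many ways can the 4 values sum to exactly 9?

The generating function for the choices is (1 + q + q²)·(1 + q³ + q⁶ + q⁹ + q¹²)·(1 + q⁴ + q⁸ + q¹² + q¹⁶)·(1 + q + q³); the count is [q⁹].
(1 + q + q²) has coefficients 1,1,1 for degrees 0…2.
(1 + q³ + q⁶ + q⁹ + q¹²) has coefficients 1,0,0,1,0,0,1,0,0,1 for degrees 0…9.
Multiplying by (1 + q⁴ + q⁸ + q¹² + q¹⁶) gives running coefficients 1,0,0,1,1,0,1,1,1,1 for degrees 0…9.
Finally multiplying by (1 + q + q³), the product of all factors after the first has coefficients 1,1,0,2,2,1,2,3,2,3 for degrees 0…9.
[q⁹] = 1·3 + 1·2 + 1·3 = 8.

8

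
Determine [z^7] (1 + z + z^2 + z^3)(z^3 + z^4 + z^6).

(1 + z + z^2 + z^3) has coefficients 1,1,1,1 for degrees 0…3.
(z^3 + z^4 + z^6) has coefficients 0,0,0,1,1,0,1,0 for degrees 0…7.
[z^7] = 1·0 + 1·1 + 1·0 + 1·1 = 2.

2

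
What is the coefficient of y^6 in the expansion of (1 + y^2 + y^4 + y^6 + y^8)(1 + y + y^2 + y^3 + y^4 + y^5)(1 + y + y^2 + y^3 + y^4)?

13

(1 + y^2 + y^4 + y^6 + y^8) has coefficients 1,0,1,0,1,0,1 for degrees 0…6.
(1 + y + y^2 + y^3 + y^4 + y^5) has coefficients 1,1,1,1,1,1,0 for degrees 0…6.
Finally multiplying by (1 + y + y^2 + y^3 + y^4), the product of all factors after the first has coefficients 1,2,3,4,5,5,4 for degrees 0…6.
[y^6] = 1·4 + 1·5 + 1·3 + 1·1 = 13.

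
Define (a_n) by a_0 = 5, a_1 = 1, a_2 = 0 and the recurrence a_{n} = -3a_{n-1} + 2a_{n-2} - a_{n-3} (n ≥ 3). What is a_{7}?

-395

The ordinary generating function has denominator 1 + 3t - 2t^2 + t^3.
Iterating the recurrence: a_0,…,a_{7} = 5, 1, 0, -3, 8, -30, 109, -395.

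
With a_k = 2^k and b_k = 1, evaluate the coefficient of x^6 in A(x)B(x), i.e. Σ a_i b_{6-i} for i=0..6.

127

The convolution is the t^6 coefficient of A(t)B(t).
Σ = 1·1 + 2·1 + 4·1 + 8·1 + 16·1 + 32·1 + 64·1 = 127.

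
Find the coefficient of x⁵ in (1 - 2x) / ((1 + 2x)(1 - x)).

The denominator gives the recurrence a_n = −a_(n−1) + 2a_(n−2) for n ≥ 3; the numerator fixes a_0 = 1, a_1 = -3, a_2 = 5.
Iterating: 1, -3, 5, -11, 21, -43, so a_5 = -43.

-43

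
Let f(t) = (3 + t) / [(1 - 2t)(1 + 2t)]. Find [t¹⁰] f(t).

The denominator gives the recurrence a_n = 4a_(n−2) for n ≥ 2; the numerator fixes a_0 = 3, a_1 = 1.
Iterating: 3, 1, 12, 4, 48, 16, 192, 64, 768, 256, 3072, so a_10 = 3072.

3072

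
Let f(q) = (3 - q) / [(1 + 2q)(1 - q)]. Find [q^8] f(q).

Partial fractions give a closed form: a_n = (7/3)·(-2)^n + (2/3)·1^n.
At n = 8: a_8 = 598.

598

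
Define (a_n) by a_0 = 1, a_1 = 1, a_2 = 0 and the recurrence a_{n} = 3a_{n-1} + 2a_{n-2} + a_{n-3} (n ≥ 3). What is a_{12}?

298300

The ordinary generating function has denominator 1 - 3q - 2q^2 - q^3.
Iterating the recurrence: a_0,…,a_{12} = 1, 1, 0, 3, 10, 36, 131, 475, 1723, 6250, 22671, 82236, 298300.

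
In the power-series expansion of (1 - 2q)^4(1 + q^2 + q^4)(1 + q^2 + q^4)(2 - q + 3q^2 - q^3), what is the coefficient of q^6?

549

(1 - 2q)^4 has coefficients 1,-8,24,-32,16 for degrees 0…4.
(1 + q^2 + q^4) has coefficients 1,0,1,0,1,0,0 for degrees 0…6.
Multiplying by (1 + q^2 + q^4) gives running coefficients 1,0,2,0,3,0,2 for degrees 0…6.
Finally multiplying by (2 - q + 3q^2 - q^3), the product of all factors after the first has coefficients 2,-1,7,-3,12,-5,13 for degrees 0…6.
[q^6] = 1·13 − 8·(-5) + 24·12 − 32·(-3) + 16·7 = 549.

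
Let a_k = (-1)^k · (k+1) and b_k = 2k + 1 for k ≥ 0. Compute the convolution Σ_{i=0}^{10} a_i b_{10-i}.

The convolution is the t^10 coefficient of A(t)B(t).
Σ = 1·21 − 2·19 + 3·17 − 4·15 + 5·13 − 6·11 + 7·9 − 8·7 + 9·5 − 10·3 + 11·1 = 6.

6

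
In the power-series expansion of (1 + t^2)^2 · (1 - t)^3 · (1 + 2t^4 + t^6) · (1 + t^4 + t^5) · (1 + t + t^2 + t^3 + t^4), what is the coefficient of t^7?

(1 + t^2)^2 has coefficients 1,0,2,0,1 for degrees 0…4.
(1 - t)^3 has coefficients 1,-3,3,-1,0,0,0,0 for degrees 0…7.
Multiplying by (1 + 2t^4 + t^6) gives running coefficients 1,-3,3,-1,2,-6,7,-5 for degrees 0…7.
Multiplying by (1 + t^4 + t^5) gives running coefficients 1,-3,3,-1,3,-8,7,-3 for degrees 0…7.
Finally multiplying by (1 + t + t^2 + t^3 + t^4), the product of all factors after the first has coefficients 1,-2,1,0,3,-6,4,-2 for degrees 0…7.
[t^7] = 1·(-2) + 2·(-6) + 1·0 = -14.

-14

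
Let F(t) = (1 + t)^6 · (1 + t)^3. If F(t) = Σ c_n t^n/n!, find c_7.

The EGF product rule gives c_7 = Σ_{k_1+k_2=7} C(7; k_1,k_2) · ∏ g_i(k_i), where (1+t)^6 gives the falling factorial (6)_k; (1+t)^3 gives the falling factorial (3)_k.
g_1(k) for k = 0…7: 1, 6, 30, 120, 360, 720, 720, 0.
g_2(k) for k = 0…7: 1, 3, 6, 6, 0, 0, 0, 0.
c_7 = Σ_k C(7,k)·g_1(k)·g_2(7−k) = 35·360·6 + 21·720·6 + 7·720·3 = 75600 + 90720 + 15120 = 181440.

181440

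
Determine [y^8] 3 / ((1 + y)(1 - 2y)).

513

Partial fractions give a closed form: a_n = (1)·(-1)^n + (2)·2^n.
At n = 8: a_8 = 513.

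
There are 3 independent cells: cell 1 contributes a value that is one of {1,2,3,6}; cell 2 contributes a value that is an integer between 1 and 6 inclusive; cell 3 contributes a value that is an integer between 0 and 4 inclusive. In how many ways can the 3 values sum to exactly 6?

The generating function for the choices is (y + y^2 + y^3 + y^6)·(y + y^2 + y^3 + y^4 + y^5 + y^6)·(1 + y + y^2 + y^3 + y^4); the count is [y^6].
(y + y^2 + y^3 + y^6) has coefficients 0,1,1,1,0,0,1 for degrees 0…6.
(y + y^2 + y^3 + y^4 + y^5 + y^6) has coefficients 0,1,1,1,1,1,1 for degrees 0…6.
Finally multiplying by (1 + y + y^2 + y^3 + y^4), the product of all factors after the first has coefficients 0,1,2,3,4,5,5 for degrees 0…6.
[y^6] = 1·5 + 1·4 + 1·3 + 1·0 = 12.

12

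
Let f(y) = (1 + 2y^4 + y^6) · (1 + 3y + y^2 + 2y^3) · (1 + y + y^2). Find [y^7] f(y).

16

(1 + 2y^4 + y^6) has coefficients 1,0,0,0,2,0,1 for degrees 0…6.
(1 + 3y + y^2 + 2y^3) has coefficients 1,3,1,2,0,0,0,0 for degrees 0…7.
Finally multiplying by (1 + y + y^2), the product of all factors after the first has coefficients 1,4,5,6,3,2,0,0 for degrees 0…7.
[y^7] = 1·0 + 2·6 + 1·4 = 16.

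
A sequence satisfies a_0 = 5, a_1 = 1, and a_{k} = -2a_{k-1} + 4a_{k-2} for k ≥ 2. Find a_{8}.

13952

The ordinary generating function has denominator 1 + 2q - 4q^2.
Iterating the recurrence: a_0,…,a_{8} = 5, 1, 18, -32, 136, -400, 1344, -4288, 13952.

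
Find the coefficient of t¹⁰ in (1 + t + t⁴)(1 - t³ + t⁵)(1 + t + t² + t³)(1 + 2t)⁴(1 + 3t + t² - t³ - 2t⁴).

153

(1 + t + t⁴) has coefficients 1,1,0,0,1 for degrees 0…4.
(1 - t³ + t⁵) has coefficients 1,0,0,-1,0,1,0,0,0,0,0 for degrees 0…10.
Multiplying by (1 + t + t² + t³) gives running coefficients 1,1,1,0,-1,0,0,1,1,0,0 for degrees 0…10.
Multiplying by (1 + 2t)⁴ gives running coefficients 1,9,33,64,71,40,-8,-31,-7,32,56 for degrees 0…10.
Finally multiplying by (1 + 3t + t² - t³ - 2t⁴), the product of all factors after the first has coefficients 1,12,61,171,285,266,53,-214,-290,-92,192 for degrees 0…10.
[t¹⁰] = 1·192 + 1·(-92) + 1·53 = 153.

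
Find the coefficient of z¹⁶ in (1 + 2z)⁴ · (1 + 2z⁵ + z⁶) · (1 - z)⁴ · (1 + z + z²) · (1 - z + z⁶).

37

(1 + 2z)⁴ has coefficients 1,8,24,32,16 for degrees 0…4.
(1 + 2z⁵ + z⁶) has coefficients 1,0,0,0,0,2,1,0,0,0,0,0,0,0,0,0,0 for degrees 0…16.
Multiplying by (1 - z)⁴ gives running coefficients 1,-4,6,-4,1,2,-7,8,-2,-2,1,0,0,0,0,0,0 for degrees 0…16.
Multiplying by (1 + z + z²) gives running coefficients 1,-3,3,-2,3,-1,-4,3,-1,4,-3,-1,1,0,0,0,0 for degrees 0…16.
Finally multiplying by (1 - z + z⁶), the product of all factors after the first has coefficients 1,-4,6,-5,5,-4,-2,4,-1,3,-4,1,-2,2,-1,4,-3 for degrees 0…16.
[z¹⁶] = 1·(-3) + 8·4 + 24·(-1) + 32·2 + 16·(-2) = 37.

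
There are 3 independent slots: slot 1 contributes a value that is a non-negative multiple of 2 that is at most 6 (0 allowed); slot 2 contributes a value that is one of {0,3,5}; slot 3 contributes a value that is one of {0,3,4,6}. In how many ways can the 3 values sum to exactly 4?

The generating function for the choices is (1 + y^2 + y^4 + y^6)·(1 + y^3 + y^5)·(1 + y^3 + y^4 + y^6); the count is [y^4].
(1 + y^2 + y^4 + y^6) has coefficients 1,0,1,0,1 for degrees 0…4.
(1 + y^3 + y^5) has coefficients 1,0,0,1,0 for degrees 0…4.
Finally multiplying by (1 + y^3 + y^4 + y^6), the product of all factors after the first has coefficients 1,0,0,2,1 for degrees 0…4.
[y^4] = 1·1 + 1·0 + 1·1 = 2.

2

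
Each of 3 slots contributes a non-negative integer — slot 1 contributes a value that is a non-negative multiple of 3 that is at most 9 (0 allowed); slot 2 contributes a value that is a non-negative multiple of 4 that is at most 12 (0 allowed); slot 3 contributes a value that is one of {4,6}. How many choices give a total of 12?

The generating function for the choices is (1 + y^3 + y^6 + y^9)·(1 + y^4 + y^8 + y^12)·(y^4 + y^6); the count is [y^12].
(1 + y^3 + y^6 + y^9) has coefficients 1,0,0,1,0,0,1,0,0,1 for degrees 0…9.
(1 + y^4 + y^8 + y^12) has coefficients 1,0,0,0,1,0,0,0,1,0,0,0,1 for degrees 0…12.
Finally multiplying by (y^4 + y^6), the product of all factors after the first has coefficients 0,0,0,0,1,0,1,0,1,0,1,0,1 for degrees 0…12.
[y^12] = 1·1 + 1·0 + 1·1 + 1·0 = 2.

2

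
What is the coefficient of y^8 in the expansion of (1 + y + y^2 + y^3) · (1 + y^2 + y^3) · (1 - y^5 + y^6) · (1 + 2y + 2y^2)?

-1

(1 + y + y^2 + y^3) has coefficients 1,1,1,1 for degrees 0…3.
(1 + y^2 + y^3) has coefficients 1,0,1,1,0,0,0,0,0 for degrees 0…8.
Multiplying by (1 - y^5 + y^6) gives running coefficients 1,0,1,1,0,-1,1,-1,0 for degrees 0…8.
Finally multiplying by (1 + 2y + 2y^2), the product of all factors after the first has coefficients 1,2,3,3,4,1,-1,-1,0 for degrees 0…8.
[y^8] = 1·0 + 1·(-1) + 1·(-1) + 1·1 = -1.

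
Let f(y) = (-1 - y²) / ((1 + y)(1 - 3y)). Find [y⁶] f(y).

The denominator gives the recurrence a_n = 2a_(n−1) + 3a_(n−2) for n ≥ 3; the numerator fixes a_0 = -1, a_1 = -2, a_2 = -8.
Iterating: -1, -2, -8, -22, -68, -202, -608, so a_6 = -608.

-608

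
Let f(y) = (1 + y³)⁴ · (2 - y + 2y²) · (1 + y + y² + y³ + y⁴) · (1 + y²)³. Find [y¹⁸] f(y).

58

(1 + y³)⁴ has coefficients 1,0,0,4,0,0,6,0,0,4,0,0,1 for degrees 0…12.
(2 - y + 2y²) has coefficients 2,-1,2,0,0,0,0,0,0,0,0,0,0,0,0,0,0,0,0 for degrees 0…18.
Multiplying by (1 + y + y² + y³ + y⁴) gives running coefficients 2,1,3,3,3,1,2,0,0,0,0,0,0,0,0,0,0,0,0 for degrees 0…18.
Finally multiplying by (1 + y²)³, the product of all factors after the first has coefficients 2,1,9,6,18,13,22,13,18,6,9,1,2,0,0,0,0,0,0 for degrees 0…18.
[y¹⁸] = 1·0 + 4·0 + 6·2 + 4·6 + 1·22 = 58.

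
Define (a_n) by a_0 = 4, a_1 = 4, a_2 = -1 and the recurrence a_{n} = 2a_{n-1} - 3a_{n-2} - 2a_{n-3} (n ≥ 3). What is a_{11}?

-6814

The ordinary generating function has denominator 1 - 2y + 3y^2 + 2y^3.
Iterating the recurrence: a_0,…,a_{11} = 4, 4, -1, -22, -49, -30, 131, 450, 567, -478, -3557, -6814.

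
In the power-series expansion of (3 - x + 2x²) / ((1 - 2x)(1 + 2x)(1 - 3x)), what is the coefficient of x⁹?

100406

The denominator gives the recurrence a_n = 3a_(n−1) + 4a_(n−2) − 12a_(n−3) for n ≥ 3; the numerator fixes a_0 = 3, a_1 = 8, a_2 = 38.
Iterating: 3, 8, 38, 110, 386, 1142, 3650, 10886, 33554, 100406, so a_9 = 100406.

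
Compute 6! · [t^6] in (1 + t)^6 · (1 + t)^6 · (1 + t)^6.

13366080

The EGF product rule gives c_6 = Σ_{k_1+k_2+k_3=6} C(6; k_1,k_2,k_3) · ∏ g_i(k_i), where (1+t)^6 gives the falling factorial (6)_k; (1+t)^6 gives the falling factorial (6)_k; (1+t)^6 gives the falling factorial (6)_k.
g_1(k) for k = 0…6: 1, 6, 30, 120, 360, 720, 720.
g_2(k) for k = 0…6: 1, 6, 30, 120, 360, 720, 720.
g_3(k) for k = 0…6: 1, 6, 30, 120, 360, 720, 720.
First combine the last two factors: h(k) = Σ_j C(k,j)·g_2(j)·g_3(k−j) for k = 0…6: 1, 12, 132, 1320, 11880, 95040, 665280.
c_6 = Σ_k C(6,k)·g_1(k)·h(6−k) = 1·1·665280 + 6·6·95040 + 15·30·11880 + 20·120·1320 + 15·360·132 + 6·720·12 + 1·720·1 = 665280 + 3421440 + 5346000 + 3168000 + 712800 + 51840 + 720 = 13366080.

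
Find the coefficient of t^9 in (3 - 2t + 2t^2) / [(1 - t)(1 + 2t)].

-1535

The denominator gives the recurrence a_n = −a_(n−1) + 2a_(n−2) for n ≥ 3; the numerator fixes a_0 = 3, a_1 = -5, a_2 = 13.
Iterating: 3, -5, 13, -23, 49, -95, 193, -383, 769, -1535, so a_9 = -1535.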